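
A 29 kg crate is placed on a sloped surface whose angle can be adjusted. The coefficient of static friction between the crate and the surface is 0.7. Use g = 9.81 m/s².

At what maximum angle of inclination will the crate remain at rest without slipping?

θ_max ≈ 35°

At the slip threshold, m g sin θ = μ_s · m g cos θ, so tan θ = μ_s.
θ_max = arctan(0.7) = 35°.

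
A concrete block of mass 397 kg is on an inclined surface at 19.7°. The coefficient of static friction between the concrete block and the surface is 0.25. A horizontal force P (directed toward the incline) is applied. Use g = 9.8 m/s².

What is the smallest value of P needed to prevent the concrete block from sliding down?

The concrete block tends to slide down (tan θ > μ_s), so at the point of impending slip friction acts up-slope at its limit: f = μ_s N.
Perpendicular to the incline: N = m g cos θ + P sin θ.
Along the incline: P cos θ + μ_s N = m g sin θ, i.e. P cos θ + μ_s (m g cos θ + P sin θ) = m g sin θ.
Solving, P (cos θ + μ_s sin θ) = m g (sin θ − μ_s cos θ), so P = 3890×0.1017/1.026 = 386 N.

P_min ≈ 386 N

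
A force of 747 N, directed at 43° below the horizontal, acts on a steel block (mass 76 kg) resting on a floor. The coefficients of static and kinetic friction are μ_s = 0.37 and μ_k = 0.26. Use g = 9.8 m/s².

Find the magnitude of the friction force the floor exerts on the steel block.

The vertical component of P adds to the normal force: N = m g + P sin α = 744.8 + 509.5 = 1254 N.
The horizontal driving force is P cos α = 546.3 N, so equilibrium needs friction f = 546.3 N.
μ_s N = 0.37 × 1254 = 464.1 N.
546.3 > 464.1 N → the steel block slides; f = μ_k N = 0.26×1254 = 326 N.

f ≈ 326 N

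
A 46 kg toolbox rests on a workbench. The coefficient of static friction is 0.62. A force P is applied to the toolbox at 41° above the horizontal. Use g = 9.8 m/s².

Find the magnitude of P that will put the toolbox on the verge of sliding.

P ≈ 241 N

N = m g − P sin α (the pull lifts the toolbox).
At impending slip, P cos α = μ_s N = μ_s (m g − P sin α).
Solving: P (cos α + μ_s sin α) = μ_s m g → P = 0.62×451/(cos 41° + 0.62 sin 41°) = 279/1.161 = 241 N.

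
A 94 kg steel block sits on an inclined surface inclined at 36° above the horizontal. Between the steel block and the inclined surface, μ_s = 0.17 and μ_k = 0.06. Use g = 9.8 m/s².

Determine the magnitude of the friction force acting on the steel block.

f ≈ 44.7 N (up the incline)

The normal reaction is N = m g cos θ = 745.3 N.
Along the slope the weight component is m g sin θ = 541.5 N; friction must supply exactly this, acting up-slope.
The static-friction ceiling is μ_s N = 0.17 × 745.3 = 126.7 N.
Since |541.5| > 126.7 N, static friction cannot hold it; the steel block slides down the incline and kinetic friction applies: f = μ_k N = 0.06 × 745.3 = 44.7 N.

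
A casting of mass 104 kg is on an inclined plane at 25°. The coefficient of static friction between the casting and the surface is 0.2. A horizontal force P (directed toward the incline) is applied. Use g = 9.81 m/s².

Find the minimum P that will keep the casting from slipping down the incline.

P_min ≈ 249 N

The casting tends to slide down (tan θ > μ_s), so at the point of impending slip friction acts up-slope at its limit: f = μ_s N.
Perpendicular to the incline: N = m g cos θ + P sin θ.
Along the incline: P cos θ + μ_s N = m g sin θ, i.e. P cos θ + μ_s (m g cos θ + P sin θ) = m g sin θ.
Solving, P (cos θ + μ_s sin θ) = m g (sin θ − μ_s cos θ), so P = 1020×0.2414/0.9908 = 249 N.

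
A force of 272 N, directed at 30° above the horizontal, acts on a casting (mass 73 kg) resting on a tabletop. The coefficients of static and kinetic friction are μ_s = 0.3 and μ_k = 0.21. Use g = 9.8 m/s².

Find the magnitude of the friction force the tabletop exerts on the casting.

f ≈ 122 N

Vertical equilibrium gives N = m g − P sin α = 579.4 N.
The horizontal driving force is P cos α = 235.6 N, so equilibrium needs friction f = 235.6 N.
μ_s N = 0.3 × 579.4 = 173.8 N.
The required friction exceeds μ_s N, so the casting moves and f = μ_k N = 122 N.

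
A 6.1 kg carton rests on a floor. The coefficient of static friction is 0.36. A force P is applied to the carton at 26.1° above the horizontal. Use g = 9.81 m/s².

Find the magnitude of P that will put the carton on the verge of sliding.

P ≈ 20.4 N

N = m g − P sin α (the pull lifts the carton).
At impending slip, P cos α = μ_s N = μ_s (m g − P sin α).
Solving: P (cos α + μ_s sin α) = μ_s m g → P = 0.36×59.8/(cos 26.1° + 0.36 sin 26.1°) = 21.5/1.056 = 20.4 N.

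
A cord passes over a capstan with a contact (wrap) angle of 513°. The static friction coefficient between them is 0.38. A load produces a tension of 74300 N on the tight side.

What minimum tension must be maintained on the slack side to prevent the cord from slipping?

T_min ≈ 2470 N

Capstan equation at impending slip: T_tight/T_slack = e^{μβ}.
β = 513° = 8.954 rad; e^{μβ} = e^{0.38×8.954} = 30.03.
T_slack = T_tight / e^{μβ} = 74300 / 30.03 = 2470 N.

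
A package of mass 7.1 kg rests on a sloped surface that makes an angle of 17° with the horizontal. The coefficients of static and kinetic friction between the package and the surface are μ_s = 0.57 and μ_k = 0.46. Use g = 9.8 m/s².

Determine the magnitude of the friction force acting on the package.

f ≈ 20.3 N (up the incline)

Perpendicular to the surface, N = m g cos θ = 7.1·9.8·cos 17° = 66.54 N.
Along the slope the weight component is m g sin θ = 20.34 N; friction must supply exactly this, acting up-slope.
Static friction can supply at most μ_s N = 37.93 N.
Since |20.34| ≤ 37.93 N, static friction is sufficient; f equals the required value, not μ_s N.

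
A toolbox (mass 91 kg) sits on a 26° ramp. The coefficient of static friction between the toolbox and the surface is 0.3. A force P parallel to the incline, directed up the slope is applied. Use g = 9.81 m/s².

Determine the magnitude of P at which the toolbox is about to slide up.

P ≈ 632 N

At impending motion up the slope, friction acts down-slope at its limit: f = μ_s N.
P is parallel to the surface, so N = m g cos θ = 802 N.
Along the incline: P = m g sin θ + μ_s N = 391 + 0.3×802 = 632 N.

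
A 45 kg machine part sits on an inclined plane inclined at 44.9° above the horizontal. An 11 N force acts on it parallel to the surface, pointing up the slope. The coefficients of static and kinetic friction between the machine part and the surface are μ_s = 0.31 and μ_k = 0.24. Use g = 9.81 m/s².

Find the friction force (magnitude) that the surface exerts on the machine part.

Perpendicular to the surface, N = m g cos θ = 45·9.81·cos 44.9° = 312.7 N.
The friction needed for equilibrium is m g sin θ − P = 311.6 − 11 = 300.6 N, measured positive up-slope.
Static friction can supply at most μ_s N = 96.94 N.
|300.6| exceeds 96.94 N, so the machine part slips down-slope; friction is kinetic, f = μ_k N = 0.24×312.7 = 75 N.

f ≈ 75 N (up the incline)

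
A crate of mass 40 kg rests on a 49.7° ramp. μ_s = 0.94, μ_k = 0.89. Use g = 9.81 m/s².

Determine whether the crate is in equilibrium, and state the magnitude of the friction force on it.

N = m g cos θ = 254 N.
Down-slope weight component: m g sin θ = 299 N.
μ_s N = 239 N.
299 > 239 N, so it slides; kinetic friction f = μ_k N = 0.89×254 = 226 N.

f ≈ 226 N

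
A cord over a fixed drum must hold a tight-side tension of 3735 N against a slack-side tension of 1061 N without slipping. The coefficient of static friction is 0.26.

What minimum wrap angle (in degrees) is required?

β_min ≈ 277°

T₂/T₁ = e^{μβ} → β = ln(T₂/T₁)/μ.
β = ln(3735/1061)/0.26 = 1.259/0.26 = 4.841 rad.
In degrees: β = 4.841 × 180/π = 277°.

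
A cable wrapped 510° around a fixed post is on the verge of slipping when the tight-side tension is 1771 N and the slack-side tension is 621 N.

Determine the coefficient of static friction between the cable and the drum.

μ ≈ 0.118

T₂/T₁ = e^{μβ} → μ = ln(T₂/T₁)/β.
β = 510° = 8.901 rad.
μ = ln(1771/621)/8.901 = ln(2.852)/8.901 = 0.118.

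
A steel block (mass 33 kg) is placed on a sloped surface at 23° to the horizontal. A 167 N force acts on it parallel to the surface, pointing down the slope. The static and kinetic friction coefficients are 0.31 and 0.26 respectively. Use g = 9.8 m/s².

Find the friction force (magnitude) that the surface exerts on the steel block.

Normal force: N = m g cos θ = 33 × 9.8 × cos 23° = 297.7 N.
Parallel to the incline, ΣF = 0 gives f = m g sin θ + P = 126.4 + 167 = 293.4 N (up-slope positive).
Static friction can supply at most μ_s N = 92.28 N.
Since |293.4| > 92.28 N, static friction cannot hold it; the steel block slides down the incline and kinetic friction applies: f = μ_k N = 0.26 × 297.7 = 77.4 N.

f ≈ 77.4 N (up the incline)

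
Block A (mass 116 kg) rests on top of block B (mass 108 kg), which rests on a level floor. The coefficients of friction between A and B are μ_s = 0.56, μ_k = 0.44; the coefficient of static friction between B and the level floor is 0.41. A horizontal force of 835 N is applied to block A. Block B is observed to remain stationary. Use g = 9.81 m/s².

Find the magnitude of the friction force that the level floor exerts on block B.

f ≈ 501 N

Normal force at the A–B interface: N₁ = m_A g = 1138 N.
Maximum static friction on A from B: μ_s N₁ = 0.56×1138 = 637.3 N.
Since P = 835 N > 637.3 N, A slides on B; the A–B friction is kinetic: f₁ = μ_k N₁ = 0.44×1138 = 501 N.
By Newton's third law B feels 501 N forward from A. With B stationary, the floor's static friction on B balances it: f₂ = 501 N (well within μ_s(m_A+m_B)g = 901 N).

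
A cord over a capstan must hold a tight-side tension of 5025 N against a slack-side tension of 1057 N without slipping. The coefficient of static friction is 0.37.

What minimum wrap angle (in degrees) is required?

β_min ≈ 241°

T₂/T₁ = e^{μβ} → β = ln(T₂/T₁)/μ.
β = ln(5025/1057)/0.37 = 1.559/0.37 = 4.213 rad.
In degrees: β = 4.213 × 180/π = 241°.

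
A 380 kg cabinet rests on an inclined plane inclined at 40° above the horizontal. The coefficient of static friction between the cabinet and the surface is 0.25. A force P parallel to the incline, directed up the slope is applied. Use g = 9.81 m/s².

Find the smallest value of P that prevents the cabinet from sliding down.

P_min ≈ 1680 N

The cabinet tends to slide down (tan θ > μ_s), so at the point of impending slip friction acts up-slope at its limit: f = μ_s N.
P is parallel to the surface, so N = m g cos θ = 2860 N.
Along the incline: P + μ_s N = m g sin θ, so P = 2400 − 0.25×2860 = 1680 N.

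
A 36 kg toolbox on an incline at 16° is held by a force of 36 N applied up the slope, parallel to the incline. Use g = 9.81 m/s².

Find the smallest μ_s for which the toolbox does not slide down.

N = m g cos θ = 339.5 N.
Friction must make up the shortfall along the incline: f = m g sin θ − P = 97.34 − 36 = 61.34 N.
At the threshold f = μ_s N, so μ_s,min = 61.34/339.5 = 0.181.

μ_s,min ≈ 0.181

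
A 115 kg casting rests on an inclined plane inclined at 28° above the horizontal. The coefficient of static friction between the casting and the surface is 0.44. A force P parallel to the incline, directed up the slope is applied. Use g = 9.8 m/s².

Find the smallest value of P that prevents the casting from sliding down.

P_min ≈ 91.3 N

The casting tends to slide down (tan θ > μ_s), so at the point of impending slip friction acts up-slope at its limit: f = μ_s N.
P is parallel to the surface, so N = m g cos θ = 995 N.
Along the incline: P + μ_s N = m g sin θ, so P = 529 − 0.44×995 = 91.3 N.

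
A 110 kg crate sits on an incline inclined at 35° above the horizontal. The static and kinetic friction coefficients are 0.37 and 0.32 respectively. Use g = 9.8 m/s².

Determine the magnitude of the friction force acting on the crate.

Perpendicular to the surface, N = m g cos θ = 110·9.8·cos 35° = 883 N.
For equilibrium along the incline, friction must balance the weight component: f = m g sin θ = 618.3 N up the slope.
The static-friction ceiling is μ_s N = 0.37 × 883 = 326.7 N.
|618.3| exceeds 326.7 N, so the crate slips down-slope; friction is kinetic, f = μ_k N = 0.32×883 = 283 N.

f ≈ 283 N (up the incline)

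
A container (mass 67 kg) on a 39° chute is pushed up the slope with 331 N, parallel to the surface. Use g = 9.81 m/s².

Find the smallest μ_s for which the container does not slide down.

μ_s,min ≈ 0.162

N = m g cos θ = 510.8 N.
Friction must make up the shortfall along the incline: f = m g sin θ − P = 413.6 − 331 = 82.63 N.
At the threshold f = μ_s N, so μ_s,min = 82.63/510.8 = 0.162.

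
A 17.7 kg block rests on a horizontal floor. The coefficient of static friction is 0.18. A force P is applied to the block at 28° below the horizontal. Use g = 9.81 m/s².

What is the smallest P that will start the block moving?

P ≈ 39.1 N

N = m g + P sin α (the push presses the block into the horizontal floor).
At impending slip, P cos α = μ_s N = μ_s (m g + P sin α).
Solving: P (cos α − μ_s sin α) = μ_s m g → P = 0.18×174/(cos 28° − 0.18 sin 28°) = 31.3/0.7984 = 39.1 N.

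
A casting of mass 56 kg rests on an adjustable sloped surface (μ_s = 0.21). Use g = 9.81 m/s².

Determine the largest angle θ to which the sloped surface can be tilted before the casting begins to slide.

At the slip threshold, m g sin θ = μ_s · m g cos θ, so tan θ = μ_s.
θ_max = arctan(0.21) = 11.9°.

θ_max ≈ 11.9°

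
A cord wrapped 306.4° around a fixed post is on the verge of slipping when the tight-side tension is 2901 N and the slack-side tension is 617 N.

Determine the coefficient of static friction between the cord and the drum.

μ ≈ 0.289

T₂/T₁ = e^{μβ} → μ = ln(T₂/T₁)/β.
β = 306.4° = 5.348 rad.
μ = ln(2901/617)/5.348 = ln(4.702)/5.348 = 0.289.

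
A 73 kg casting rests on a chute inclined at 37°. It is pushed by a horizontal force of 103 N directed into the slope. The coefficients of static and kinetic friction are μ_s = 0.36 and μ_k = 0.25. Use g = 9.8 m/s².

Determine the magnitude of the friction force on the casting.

The horizontal push has a component P sin θ into the surface, so N = m g cos θ + P sin θ = 571.3 + 61.99 = 633.3 N.
Along the incline, the net driving force (taking up-slope positive) is P cos θ − m g sin θ = 82.26 − 430.5 = -348.3 N, so equilibrium requires friction f = 348.3 N (up-slope).
Maximum static friction: μ_s N = 0.36 × 633.3 = 228 N.
|f_req| = 348.3 > 228 N → the casting slides down the incline; f = μ_k N = 0.25 × 633.3 = 158 N.

f ≈ 158 N (up the incline)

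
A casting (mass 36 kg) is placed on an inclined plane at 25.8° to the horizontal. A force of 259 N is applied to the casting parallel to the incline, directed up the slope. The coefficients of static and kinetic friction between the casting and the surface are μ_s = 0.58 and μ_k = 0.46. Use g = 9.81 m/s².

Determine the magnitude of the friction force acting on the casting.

f ≈ 105 N (down the incline)

Perpendicular to the surface, N = m g cos θ = 36·9.81·cos 25.8° = 318 N.
For equilibrium along the incline the friction force must supply f = m g sin θ − P = 153.7 − 259 = -105.3 N (positive meaning up-slope).
Static friction can supply at most μ_s N = 184.4 N.
Since |-105.3| ≤ 184.4 N, no slip — friction simply equals what equilibrium demands.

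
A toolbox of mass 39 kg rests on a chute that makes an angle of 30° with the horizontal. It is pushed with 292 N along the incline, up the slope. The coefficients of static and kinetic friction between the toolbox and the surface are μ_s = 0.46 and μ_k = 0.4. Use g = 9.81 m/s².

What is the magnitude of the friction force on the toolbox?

Normal force: N = m g cos θ = 39 × 9.81 × cos 30° = 331.3 N.
The friction needed for equilibrium is m g sin θ − P = 191.3 − 292 = -100.7 N, measured positive up-slope.
Static friction can supply at most μ_s N = 152.4 N.
Since |-100.7| ≤ 152.4 N, the toolbox remains in static equilibrium and friction takes exactly the required value.

f ≈ 101 N (down the incline)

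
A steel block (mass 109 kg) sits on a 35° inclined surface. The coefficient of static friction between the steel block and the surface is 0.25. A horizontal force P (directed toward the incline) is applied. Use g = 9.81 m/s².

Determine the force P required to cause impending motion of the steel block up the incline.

At impending motion up the slope, friction acts down-slope at its limit: f = μ_s N.
Perpendicular to the incline: N = m g cos θ + P sin θ.
Along the incline: P cos θ = m g sin θ + μ_s N = m g sin θ + μ_s (m g cos θ + P sin θ).
Solving, P (cos θ − μ_s sin θ) = m g (sin θ + μ_s cos θ), so P = 109×9.81×(sin 35° + 0.25 cos 35°)/(cos 35° − 0.25 sin 35°) = 1070×0.7784/0.6758 = 1230 N.

P ≈ 1230 N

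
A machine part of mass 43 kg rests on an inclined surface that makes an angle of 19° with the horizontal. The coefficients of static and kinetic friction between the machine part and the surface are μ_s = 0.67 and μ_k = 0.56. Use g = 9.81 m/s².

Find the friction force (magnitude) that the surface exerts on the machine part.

f ≈ 137 N (up the incline)

Perpendicular to the surface, N = m g cos θ = 43·9.81·cos 19° = 398.8 N.
For equilibrium along the incline, friction must balance the weight component: f = m g sin θ = 137.3 N up the slope.
Static friction can supply at most μ_s N = 267.2 N.
Since |137.3| ≤ 267.2 N, static friction is sufficient; f equals the required value, not μ_s N.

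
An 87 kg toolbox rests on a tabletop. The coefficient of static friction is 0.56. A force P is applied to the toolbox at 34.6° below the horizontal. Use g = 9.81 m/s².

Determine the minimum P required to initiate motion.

P ≈ 946 N

N = m g + P sin α (the push presses the toolbox into the tabletop).
At impending slip, P cos α = μ_s N = μ_s (m g + P sin α).
Solving: P (cos α − μ_s sin α) = μ_s m g → P = 0.56×853/(cos 34.6° − 0.56 sin 34.6°) = 478/0.5051 = 946 N.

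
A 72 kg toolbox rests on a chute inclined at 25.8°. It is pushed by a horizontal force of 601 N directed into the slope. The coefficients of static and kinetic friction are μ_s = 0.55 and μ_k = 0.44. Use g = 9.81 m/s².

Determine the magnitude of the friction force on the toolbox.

Normal direction: N = m g cos θ + P sin θ = 897.5 N.
Parallel to the incline: P cos θ − m g sin θ = 541.1 − 307.4 = 233.7 N; the friction needed to balance this is 233.7 N acting down the slope.
Maximum static friction: μ_s N = 0.55 × 897.5 = 493.6 N.
|f_req| = 233.7 ≤ 493.6 N → the toolbox is in equilibrium; friction equals the required value.

f ≈ 234 N (down the incline)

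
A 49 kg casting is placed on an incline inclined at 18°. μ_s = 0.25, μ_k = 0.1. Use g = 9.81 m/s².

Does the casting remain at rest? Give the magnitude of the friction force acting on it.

f ≈ 45.7 N

N = m g cos θ = 457 N.
Down-slope weight component: m g sin θ = 149 N.
μ_s N = 114 N.
149 > 114 N, so it slides; kinetic friction f = μ_k N = 0.1×457 = 45.7 N.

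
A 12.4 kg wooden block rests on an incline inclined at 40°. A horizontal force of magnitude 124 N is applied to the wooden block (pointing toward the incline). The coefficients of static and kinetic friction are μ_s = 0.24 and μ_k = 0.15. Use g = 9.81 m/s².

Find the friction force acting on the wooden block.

Resolve perpendicular to the incline: N = m g cos θ + P sin θ = 12.4×9.81×cos 40° + 124×sin 40° = 172.9 N.
Parallel to the incline: P cos θ − m g sin θ = 94.99 − 78.19 = 16.8 N; the friction needed to balance this is 16.8 N acting down the slope.
Maximum static friction: μ_s N = 0.24 × 172.9 = 41.49 N.
|f_req| = 16.8 ≤ 41.49 N → the wooden block is in equilibrium; friction equals the required value.

f ≈ 16.8 N (down the incline)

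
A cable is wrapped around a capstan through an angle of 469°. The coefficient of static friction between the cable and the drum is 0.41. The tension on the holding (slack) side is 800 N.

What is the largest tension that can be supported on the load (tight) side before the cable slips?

T_max ≈ 22900 N

At impending slip the capstan equation gives T₂/T₁ = e^{μβ} with β in radians.
β = 469° × π/180 = 8.186 rad.
e^{μβ} = e^{0.41×8.186} = 28.68.
T₂ = T₁ · e^{μβ} = 800 × 28.68 = 22900 N.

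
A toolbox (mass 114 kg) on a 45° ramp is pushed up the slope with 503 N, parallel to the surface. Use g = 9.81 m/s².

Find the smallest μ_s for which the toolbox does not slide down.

N = m g cos θ = 790.8 N.
Friction must make up the shortfall along the incline: f = m g sin θ − P = 790.8 − 503 = 287.8 N.
At the threshold f = μ_s N, so μ_s,min = 287.8/790.8 = 0.364.

μ_s,min ≈ 0.364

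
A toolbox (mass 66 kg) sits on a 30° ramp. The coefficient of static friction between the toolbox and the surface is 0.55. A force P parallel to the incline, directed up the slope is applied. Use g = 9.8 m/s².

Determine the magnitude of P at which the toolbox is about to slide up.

P ≈ 631 N

At impending motion up the slope, friction acts down-slope at its limit: f = μ_s N.
P is parallel to the surface, so N = m g cos θ = 560 N.
Along the incline: P = m g sin θ + μ_s N = 323 + 0.55×560 = 631 N.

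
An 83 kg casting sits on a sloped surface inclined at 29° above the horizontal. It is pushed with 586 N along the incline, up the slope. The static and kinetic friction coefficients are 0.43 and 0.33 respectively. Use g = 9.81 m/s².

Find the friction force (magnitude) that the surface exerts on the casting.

Normal force: N = m g cos θ = 83 × 9.81 × cos 29° = 712.1 N.
Parallel to the incline, ΣF = 0 gives f = m g sin θ − P = 394.7 − 586 = -191.3 N (up-slope positive).
The static-friction ceiling is μ_s N = 0.43 × 712.1 = 306.2 N.
Since |-191.3| ≤ 306.2 N, the casting remains in static equilibrium and friction takes exactly the required value.

f ≈ 191 N (down the incline)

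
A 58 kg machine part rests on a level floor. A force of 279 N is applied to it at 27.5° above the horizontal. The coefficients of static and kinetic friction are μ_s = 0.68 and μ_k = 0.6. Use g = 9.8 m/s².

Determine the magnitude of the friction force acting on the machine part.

f ≈ 247 N

N = m g − P sin α = 568.4 − 279×sin 27.5° = 439.6 N.
The horizontal driving force is P cos α = 247.5 N, so equilibrium needs friction f = 247.5 N.
μ_s N = 0.68 × 439.6 = 298.9 N.
247.5 ≤ 298.9 N → static; friction equals the required 247 N.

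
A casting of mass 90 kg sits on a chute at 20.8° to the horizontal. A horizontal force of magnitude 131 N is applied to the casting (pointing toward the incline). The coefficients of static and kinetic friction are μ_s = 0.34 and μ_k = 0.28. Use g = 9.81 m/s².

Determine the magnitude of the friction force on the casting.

f ≈ 191 N (up the incline)

Normal direction: N = m g cos θ + P sin θ = 871.9 N.
Along the incline, the net driving force (taking up-slope positive) is P cos θ − m g sin θ = 122.5 − 313.5 = -191.1 N, so equilibrium requires friction f = 191.1 N (up-slope).
Maximum static friction: μ_s N = 0.34 × 871.9 = 296.4 N.
|f_req| = 191.1 ≤ 296.4 N → the casting is in equilibrium; friction equals the required value.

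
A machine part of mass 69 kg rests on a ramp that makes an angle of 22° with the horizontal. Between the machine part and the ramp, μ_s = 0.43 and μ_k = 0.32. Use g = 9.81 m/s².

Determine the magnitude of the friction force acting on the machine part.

Normal force: N = m g cos θ = 69 × 9.81 × cos 22° = 627.6 N.
Along the slope the weight component is m g sin θ = 253.6 N; friction must supply exactly this, acting up-slope.
The static-friction ceiling is μ_s N = 0.43 × 627.6 = 269.9 N.
Since |253.6| ≤ 269.9 N, the machine part remains in static equilibrium and friction takes exactly the required value.

f ≈ 254 N (up the incline)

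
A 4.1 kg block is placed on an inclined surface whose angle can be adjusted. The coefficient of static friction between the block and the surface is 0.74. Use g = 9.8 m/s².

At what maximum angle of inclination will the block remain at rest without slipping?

At the slip threshold, m g sin θ = μ_s · m g cos θ, so tan θ = μ_s.
θ_max = arctan(0.74) = 36.5°.

θ_max ≈ 36.5°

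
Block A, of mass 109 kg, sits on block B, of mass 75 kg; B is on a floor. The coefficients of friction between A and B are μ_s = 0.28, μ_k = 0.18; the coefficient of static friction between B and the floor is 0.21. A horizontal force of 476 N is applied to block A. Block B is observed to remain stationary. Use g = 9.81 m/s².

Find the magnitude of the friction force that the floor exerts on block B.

f ≈ 192 N

The normal force B exerts on A is simply A's weight, N₁ = 1069 N.
So the A–B interface can sustain at most μ_s N₁ = 299.4 N of static friction.
P = 476 N exceeds that limit, so A slips over B and the interface friction becomes kinetic: f₁ = μ_k N₁ = 0.18×1069 = 192 N.
By Newton's third law B feels 192 N forward from A. With B stationary, the floor's static friction on B balances it: f₂ = 192 N (well within μ_s(m_A+m_B)g = 379.1 N).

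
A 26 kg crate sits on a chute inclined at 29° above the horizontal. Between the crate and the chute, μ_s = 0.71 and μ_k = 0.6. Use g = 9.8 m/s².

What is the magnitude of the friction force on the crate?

Perpendicular to the surface, N = m g cos θ = 26·9.8·cos 29° = 222.9 N.
For equilibrium along the incline, friction must balance the weight component: f = m g sin θ = 123.5 N up the slope.
Maximum static friction available: μ_s N = 0.71 × 222.9 = 158.2 N.
Since |123.5| ≤ 158.2 N, static friction is sufficient; f equals the required value, not μ_s N.

f ≈ 124 N (up the incline)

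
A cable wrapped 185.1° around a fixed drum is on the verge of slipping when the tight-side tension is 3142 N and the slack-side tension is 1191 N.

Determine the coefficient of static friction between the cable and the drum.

μ ≈ 0.3

T₂/T₁ = e^{μβ} → μ = ln(T₂/T₁)/β.
β = 185.1° = 3.231 rad.
μ = ln(3142/1191)/3.231 = ln(2.638)/3.231 = 0.3.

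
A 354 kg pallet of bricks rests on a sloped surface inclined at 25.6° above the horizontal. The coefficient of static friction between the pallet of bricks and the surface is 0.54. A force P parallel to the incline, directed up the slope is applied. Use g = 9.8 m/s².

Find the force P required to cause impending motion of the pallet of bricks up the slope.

P ≈ 3190 N

At impending motion up the slope, friction acts down-slope at its limit: f = μ_s N.
P is parallel to the surface, so N = m g cos θ = 3130 N.
Along the incline: P = m g sin θ + μ_s N = 1500 + 0.54×3130 = 3190 N.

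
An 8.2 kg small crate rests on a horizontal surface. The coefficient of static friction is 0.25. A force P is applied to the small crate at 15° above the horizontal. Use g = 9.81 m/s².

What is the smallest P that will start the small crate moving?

P ≈ 19.5 N

N = m g − P sin α (the pull lifts the small crate).
At impending slip, P cos α = μ_s N = μ_s (m g − P sin α).
Solving: P (cos α + μ_s sin α) = μ_s m g → P = 0.25×80.4/(cos 15° + 0.25 sin 15°) = 20.1/1.031 = 19.5 N.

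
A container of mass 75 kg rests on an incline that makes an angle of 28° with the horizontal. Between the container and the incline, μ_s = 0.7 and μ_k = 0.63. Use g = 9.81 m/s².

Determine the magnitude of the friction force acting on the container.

The normal reaction is N = m g cos θ = 649.6 N.
Along the slope the weight component is m g sin θ = 345.4 N; friction must supply exactly this, acting up-slope.
Maximum static friction available: μ_s N = 0.7 × 649.6 = 454.7 N.
Since |345.4| ≤ 454.7 N, static friction is sufficient; f equals the required value, not μ_s N.

f ≈ 345 N (up the incline)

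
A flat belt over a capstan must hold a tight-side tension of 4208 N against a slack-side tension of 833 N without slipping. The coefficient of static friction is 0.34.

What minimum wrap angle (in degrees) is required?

T₂/T₁ = e^{μβ} → β = ln(T₂/T₁)/μ.
β = ln(4208/833)/0.34 = 1.62/0.34 = 4.764 rad.
In degrees: β = 4.764 × 180/π = 273°.

β_min ≈ 273°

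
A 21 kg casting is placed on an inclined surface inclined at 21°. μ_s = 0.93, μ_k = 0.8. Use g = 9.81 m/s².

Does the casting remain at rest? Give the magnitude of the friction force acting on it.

N = m g cos θ = 192 N.
Down-slope weight component: m g sin θ = 73.8 N.
μ_s N = 179 N.
73.8 ≤ 179 N, so it stays put; friction = 73.8 N.

f ≈ 73.8 N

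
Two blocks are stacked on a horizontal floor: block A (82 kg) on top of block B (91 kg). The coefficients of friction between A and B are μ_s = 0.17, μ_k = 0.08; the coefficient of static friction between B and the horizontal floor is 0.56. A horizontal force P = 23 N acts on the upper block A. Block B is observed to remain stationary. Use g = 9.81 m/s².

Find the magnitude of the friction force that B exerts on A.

f ≈ 23 N

Normal force at the A–B interface: N₁ = m_A g = 804.4 N.
So the A–B interface can sustain at most μ_s N₁ = 136.8 N of static friction.
Since P = 23 N ≤ 136.8 N, A does not slip on B; friction on A equals P = 23 N.
B experiences an equal 23 N forward from A (third law). B is in equilibrium, so the floor supplies f₂ = 23 N of static friction (limit μ_s(m_A+m_B)g = 950.4 N, not exceeded).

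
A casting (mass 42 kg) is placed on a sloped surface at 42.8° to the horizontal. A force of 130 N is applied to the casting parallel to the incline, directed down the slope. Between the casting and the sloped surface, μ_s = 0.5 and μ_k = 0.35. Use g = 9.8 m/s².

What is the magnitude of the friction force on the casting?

f ≈ 106 N (up the incline)

Normal force: N = m g cos θ = 42 × 9.8 × cos 42.8° = 302 N.
For equilibrium along the incline the friction force must supply f = m g sin θ + P = 279.7 + 130 = 409.7 N (positive meaning up-slope).
Maximum static friction available: μ_s N = 0.5 × 302 = 151 N.
|409.7| exceeds 151 N, so the casting slips down-slope; friction is kinetic, f = μ_k N = 0.35×302 = 106 N.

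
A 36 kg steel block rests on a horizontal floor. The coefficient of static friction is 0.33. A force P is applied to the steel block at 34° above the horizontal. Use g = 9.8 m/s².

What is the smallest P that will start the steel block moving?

N = m g − P sin α (the pull lifts the steel block).
At impending slip, P cos α = μ_s N = μ_s (m g − P sin α).
Solving: P (cos α + μ_s sin α) = μ_s m g → P = 0.33×353/(cos 34° + 0.33 sin 34°) = 116/1.014 = 115 N.

P ≈ 115 N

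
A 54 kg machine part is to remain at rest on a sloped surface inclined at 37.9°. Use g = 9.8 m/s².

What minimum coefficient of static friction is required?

At the slip threshold m g sin θ = μ_s m g cos θ, so μ_s,min = tan θ.
μ_s,min = tan 37.9° = 0.778.

μ_s,min ≈ 0.778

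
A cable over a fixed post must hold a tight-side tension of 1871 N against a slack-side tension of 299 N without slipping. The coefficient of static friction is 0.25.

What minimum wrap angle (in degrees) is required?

β_min ≈ 420°

T₂/T₁ = e^{μβ} → β = ln(T₂/T₁)/μ.
β = ln(1871/299)/0.25 = 1.834/0.25 = 7.335 rad.
In degrees: β = 7.335 × 180/π = 420°.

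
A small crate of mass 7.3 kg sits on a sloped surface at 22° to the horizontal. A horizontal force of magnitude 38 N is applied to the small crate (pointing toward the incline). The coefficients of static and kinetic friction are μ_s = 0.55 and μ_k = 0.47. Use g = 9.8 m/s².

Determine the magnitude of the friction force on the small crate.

f ≈ 8.43 N (down the incline)

Normal direction: N = m g cos θ + P sin θ = 80.57 N.
Along the incline, the net driving force (taking up-slope positive) is P cos θ − m g sin θ = 35.23 − 26.8 = 8.434 N, so equilibrium requires friction f = -8.434 N (down-slope).
The limit of static friction is μ_s N = 44.31 N.
Since 8.434 N is within the 44.31 N limit, the small crate stays put and friction is exactly 8.43 N.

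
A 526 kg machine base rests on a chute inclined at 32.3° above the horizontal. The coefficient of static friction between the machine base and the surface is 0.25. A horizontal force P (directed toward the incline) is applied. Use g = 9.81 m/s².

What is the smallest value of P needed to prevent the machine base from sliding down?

P_min ≈ 1700 N

The machine base tends to slide down (tan θ > μ_s), so at the point of impending slip friction acts up-slope at its limit: f = μ_s N.
Perpendicular to the incline: N = m g cos θ + P sin θ.
Along the incline: P cos θ + μ_s N = m g sin θ, i.e. P cos θ + μ_s (m g cos θ + P sin θ) = m g sin θ.
Solving, P (cos θ + μ_s sin θ) = m g (sin θ − μ_s cos θ), so P = 5160×0.323/0.9788 = 1700 N.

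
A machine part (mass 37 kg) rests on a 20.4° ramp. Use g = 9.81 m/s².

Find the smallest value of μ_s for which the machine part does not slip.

At the slip threshold m g sin θ = μ_s m g cos θ, so μ_s,min = tan θ.
μ_s,min = tan 20.4° = 0.372.

μ_s,min ≈ 0.372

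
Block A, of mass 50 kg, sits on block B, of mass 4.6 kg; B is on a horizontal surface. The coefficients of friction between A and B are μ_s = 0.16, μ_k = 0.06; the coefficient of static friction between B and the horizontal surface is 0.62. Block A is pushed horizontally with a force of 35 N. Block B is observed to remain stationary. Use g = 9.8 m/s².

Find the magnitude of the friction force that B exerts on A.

f ≈ 35 N

The normal force B exerts on A is simply A's weight, N₁ = 490 N.
So the A–B interface can sustain at most μ_s N₁ = 78.4 N of static friction.
Since P = 35 N ≤ 78.4 N, A does not slip on B; friction on A equals P = 35 N.
B experiences an equal 35 N forward from A (third law). B is in equilibrium, so the floor supplies f₂ = 35 N of static friction (limit μ_s(m_A+m_B)g = 331.7 N, not exceeded).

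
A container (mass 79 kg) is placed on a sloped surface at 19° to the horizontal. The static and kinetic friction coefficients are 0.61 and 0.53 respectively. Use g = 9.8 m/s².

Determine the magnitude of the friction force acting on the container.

f ≈ 252 N (up the incline)

Perpendicular to the surface, N = m g cos θ = 79·9.8·cos 19° = 732 N.
Along the slope the weight component is m g sin θ = 252.1 N; friction must supply exactly this, acting up-slope.
Maximum static friction available: μ_s N = 0.61 × 732 = 446.5 N.
Since |252.1| ≤ 446.5 N, the container remains in static equilibrium and friction takes exactly the required value.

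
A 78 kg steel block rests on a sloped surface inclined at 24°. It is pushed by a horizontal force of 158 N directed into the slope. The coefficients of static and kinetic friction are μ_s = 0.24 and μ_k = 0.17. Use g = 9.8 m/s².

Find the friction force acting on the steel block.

Resolve perpendicular to the incline: N = m g cos θ + P sin θ = 78×9.8×cos 24° + 158×sin 24° = 762.6 N.
Parallel to the incline: P cos θ − m g sin θ = 144.3 − 310.9 = -166.6 N; the friction needed to balance this is 166.6 N acting up the slope.
Maximum static friction: μ_s N = 0.24 × 762.6 = 183 N.
Since 166.6 N is within the 183 N limit, the steel block stays put and friction is exactly 167 N.

f ≈ 167 N (up the incline)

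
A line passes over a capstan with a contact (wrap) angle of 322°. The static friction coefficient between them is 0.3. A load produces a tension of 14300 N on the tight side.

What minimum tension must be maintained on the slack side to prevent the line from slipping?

Capstan equation at impending slip: T_tight/T_slack = e^{μβ}.
β = 322° = 5.62 rad; e^{μβ} = e^{0.3×5.62} = 5.398.
T_slack = T_tight / e^{μβ} = 14300 / 5.398 = 2650 N.

T_min ≈ 2650 N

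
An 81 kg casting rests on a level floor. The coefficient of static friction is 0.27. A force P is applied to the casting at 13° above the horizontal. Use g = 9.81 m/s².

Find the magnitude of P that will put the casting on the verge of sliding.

P ≈ 207 N

N = m g − P sin α (the pull lifts the casting).
At impending slip, P cos α = μ_s N = μ_s (m g − P sin α).
Solving: P (cos α + μ_s sin α) = μ_s m g → P = 0.27×795/(cos 13° + 0.27 sin 13°) = 215/1.035 = 207 N.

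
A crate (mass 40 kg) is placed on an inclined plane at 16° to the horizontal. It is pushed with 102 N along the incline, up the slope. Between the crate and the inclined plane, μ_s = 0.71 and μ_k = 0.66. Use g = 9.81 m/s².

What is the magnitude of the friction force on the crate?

f ≈ 6.16 N (up the incline)

Normal force: N = m g cos θ = 40 × 9.81 × cos 16° = 377.2 N.
Parallel to the incline, ΣF = 0 gives f = m g sin θ − P = 108.2 − 102 = 6.16 N (up-slope positive).
Static friction can supply at most μ_s N = 267.8 N.
Since |6.16| ≤ 267.8 N, static friction is sufficient; f equals the required value, not μ_s N.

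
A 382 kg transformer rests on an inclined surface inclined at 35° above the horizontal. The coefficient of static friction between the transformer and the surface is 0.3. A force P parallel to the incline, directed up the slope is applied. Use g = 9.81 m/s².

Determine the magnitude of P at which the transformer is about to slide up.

At impending motion up the slope, friction acts down-slope at its limit: f = μ_s N.
P is parallel to the surface, so N = m g cos θ = 3070 N.
Along the incline: P = m g sin θ + μ_s N = 2150 + 0.3×3070 = 3070 N.

P ≈ 3070 N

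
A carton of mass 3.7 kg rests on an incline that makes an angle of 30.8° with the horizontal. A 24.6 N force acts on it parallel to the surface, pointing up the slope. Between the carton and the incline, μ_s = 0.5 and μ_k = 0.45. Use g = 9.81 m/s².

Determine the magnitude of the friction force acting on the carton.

Perpendicular to the surface, N = m g cos θ = 3.7·9.81·cos 30.8° = 31.18 N.
Parallel to the incline, ΣF = 0 gives f = m g sin θ − P = 18.59 − 24.6 = -6.014 N (up-slope positive).
Static friction can supply at most μ_s N = 15.59 N.
Since |-6.014| ≤ 15.59 N, no slip — friction simply equals what equilibrium demands.

f ≈ 6.01 N (down the incline)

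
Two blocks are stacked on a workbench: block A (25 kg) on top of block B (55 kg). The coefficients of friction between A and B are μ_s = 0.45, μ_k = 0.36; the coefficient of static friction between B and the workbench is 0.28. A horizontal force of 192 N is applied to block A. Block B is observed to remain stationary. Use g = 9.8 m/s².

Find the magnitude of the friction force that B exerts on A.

Between the blocks, N₁ = m_A g = 245 N.
Maximum static friction on A from B: μ_s N₁ = 0.45×245 = 110.3 N.
Since P = 192 N > 110.3 N, A slides on B; the A–B friction is kinetic: f₁ = μ_k N₁ = 0.36×245 = 88.2 N.
By Newton's third law B feels 88.2 N forward from A. With B stationary, the floor's static friction on B balances it: f₂ = 88.2 N (well within μ_s(m_A+m_B)g = 219.5 N).

f ≈ 88.2 N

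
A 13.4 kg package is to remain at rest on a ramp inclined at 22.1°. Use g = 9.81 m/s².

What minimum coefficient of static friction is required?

μ_s,min ≈ 0.406

At the slip threshold m g sin θ = μ_s m g cos θ, so μ_s,min = tan θ.
μ_s,min = tan 22.1° = 0.406.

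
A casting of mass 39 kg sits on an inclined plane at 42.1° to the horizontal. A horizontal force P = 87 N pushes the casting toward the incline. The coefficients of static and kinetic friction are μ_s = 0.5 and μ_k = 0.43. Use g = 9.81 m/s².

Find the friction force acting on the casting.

Resolve perpendicular to the incline: N = m g cos θ + P sin θ = 39×9.81×cos 42.1° + 87×sin 42.1° = 342.2 N.
Parallel to the incline: P cos θ − m g sin θ = 64.55 − 256.5 = -191.9 N; the friction needed to balance this is 191.9 N acting up the slope.
Maximum static friction: μ_s N = 0.5 × 342.2 = 171.1 N.
The required 191.9 N exceeds the static limit, so the casting slides down-slope and f = μ_k N = 0.43×342.2 = 147 N.

f ≈ 147 N (up the incline)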